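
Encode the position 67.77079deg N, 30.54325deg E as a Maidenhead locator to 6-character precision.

KP57gs

Shift to the Maidenhead origin (180°W, 90°S): lon 210.5433, lat 157.7708.
Field: 210.5433/20 → 10 → K, 157.7708/10 → 15 → P; chars KP.
Square: 10.5433/2 → 5, 7.7708/1 → 7; chars 57.
Subsquare: 0.5433/0.0833333 → 6 → g, 0.7708/0.0416667 → 18 → s; chars gs.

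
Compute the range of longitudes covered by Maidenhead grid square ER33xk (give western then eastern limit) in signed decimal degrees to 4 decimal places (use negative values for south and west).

Field E=4, R=17: +4·20° lon, +17·10° lat → SW at lon -100°, lat 80°.
Square 3, 3: +3·2° lon, +3·1° lat → SW at lon -94°, lat 83°.
Subsquare x=23, k=10: +23·0.0833333° lon, +10·0.0416667° lat → SW at lon -92.0833°, lat 83.4167°.
Cell spans 0.0833333° lon × 0.0416667° lat.
west -92.0833, east -92.0000.

-92.0833, -92.0000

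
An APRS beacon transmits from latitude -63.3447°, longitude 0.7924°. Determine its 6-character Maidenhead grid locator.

JC06jp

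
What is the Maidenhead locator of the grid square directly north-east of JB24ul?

JB24vm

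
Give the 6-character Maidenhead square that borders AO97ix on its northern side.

AO98ia

Latitude subsquare x = 23; +1 → 24, wraps to 0 = a, carry into square.
Latitude square 7; +1 → 8.
The longitude characters are unchanged.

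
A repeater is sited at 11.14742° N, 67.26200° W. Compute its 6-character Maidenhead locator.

FK61id

Offset from 180°W / 90°S: lon 112.7380°, lat 101.1474°.
Field: 112.7380/20 → 5 → F, 101.1474/10 → 10 → K; chars FK.
Square: 12.7380/2 → 6, 1.1474/1 → 1; chars 61.
Subsquare: 0.7380/0.0833333 → 8 → i, 0.1474/0.0416667 → 3 → d; chars id.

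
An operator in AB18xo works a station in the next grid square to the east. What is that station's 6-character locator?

AB28ao

Longitude subsquare x = 23; +1 → 24, wraps to 0 = a, carry into square.
Longitude square 1; +1 → 2.
The latitude characters are unchanged.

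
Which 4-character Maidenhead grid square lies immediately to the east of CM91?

DM01

Longitude square 9; +1 → 10, wraps to 0, carry into field.
Longitude field C = 2; +1 → 3 = D.
The latitude characters are unchanged.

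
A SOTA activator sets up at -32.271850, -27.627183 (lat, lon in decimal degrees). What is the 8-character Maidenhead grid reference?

Add 180° to longitude and 90° to latitude: 152.37282, 57.72815.
Field (20°×10°, letters A–R): lon ⌊152.37282/20⌋ = 7 → H; lat ⌊57.72815/10⌋ = 5 → F.
Square (2°×1°, digits 0–9): lon ⌊12.37282/2⌋ = 6; lat ⌊7.72815/1⌋ = 7.
Subsquare (5′×2.5′, letters a–x): lon ⌊0.37282/0.0833333⌋ = 4 → e; lat ⌊0.72815/0.0416667⌋ = 17 → r.
Extended square (30″×15″, digits 0–9): lon ⌊0.03948/0.00833333⌋ = 4; lat ⌊0.01982/0.00416667⌋ = 4.

HF67er44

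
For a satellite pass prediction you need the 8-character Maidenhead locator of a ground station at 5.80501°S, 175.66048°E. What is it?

Offset from 180°W / 90°S: lon 355.66048°, lat 84.19499°.
Field: 355.66048/20 → 17 → R, 84.19499/10 → 8 → I; chars RI.
Square: 15.66048/2 → 7, 4.19499/1 → 4; chars 74.
Subsquare: 1.66048/0.0833333 → 19 → t, 0.19499/0.0416667 → 4 → e; chars te.
Extended square: 0.07715/0.00833333 → 9, 0.02832/0.00416667 → 6; chars 96.

RI74te96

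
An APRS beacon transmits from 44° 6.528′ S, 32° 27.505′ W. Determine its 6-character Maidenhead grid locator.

Add 180° to longitude and 90° to latitude: 147.5416, 45.8912.
Field (20°×10°, letters A–R): 147.5416/20 → 7 → H, 45.8912/10 → 4 → E; chars HE.
Square (2°×1°, digits 0–9): 7.5416/2 → 3, 5.8912/1 → 5; chars 35.
Subsquare (5′×2.5′, letters a–x): 1.5416/0.0833333 → 18 → s, 0.8912/0.0416667 → 21 → v; chars sv.

HE35sv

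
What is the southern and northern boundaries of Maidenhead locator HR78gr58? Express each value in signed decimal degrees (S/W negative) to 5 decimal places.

Field H=7, R=17: +7·20° lon, +17·10° lat → SW at lon -40°, lat 80°.
Square 7, 8: +7·2° lon, +8·1° lat → SW at lon -26°, lat 88°.
Subsquare g=6, r=17: +6·0.0833333° lon, +17·0.0416667° lat → SW at lon -25.5°, lat 88.7083°.
Extended square 5, 8: +5·0.00833333° lon, +8·0.00416667° lat → SW at lon -25.4583°, lat 88.7417°.
Cell spans 0.00833333° lon × 0.00416667° lat.
south 88.74167, north 88.74583.

88.74167, 88.74583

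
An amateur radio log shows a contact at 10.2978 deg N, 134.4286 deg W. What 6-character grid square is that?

CK20sh

Add 180° to longitude and 90° to latitude: 45.5714, 100.2978.
Field (20°×10°, letters A–R): 45.5714/20 → 2 → C, 100.2978/10 → 10 → K; chars CK.
Square (2°×1°, digits 0–9): 5.5714/2 → 2, 0.2978/1 → 0; chars 20.
Subsquare (5′×2.5′, letters a–x): 1.5714/0.0833333 → 18 → s, 0.2978/0.0416667 → 7 → h; chars sh.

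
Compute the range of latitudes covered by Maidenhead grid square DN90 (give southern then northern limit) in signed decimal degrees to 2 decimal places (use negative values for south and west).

40.00, 41.00

Field D=3, N=13: +3·20° lon, +13·10° lat → SW at lon -120°, lat 40°.
Square 9, 0: +9·2° lon, +0·1° lat → SW at lon -102°, lat 40°.
Cell spans 2° lon × 1° lat.
south 40.00, north 41.00.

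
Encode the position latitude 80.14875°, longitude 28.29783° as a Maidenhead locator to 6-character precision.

KR40dd

Offset from 180°W / 90°S: lon 208.2978°, lat 170.1488°.
Field: lon ⌊208.2978/20⌋ = 10 → K; lat ⌊170.1488/10⌋ = 17 → R.
Square: lon ⌊8.2978/2⌋ = 4; lat ⌊0.1488/1⌋ = 0.
Subsquare: lon ⌊0.2978/0.0833333⌋ = 3 → d; lat ⌊0.1488/0.0416667⌋ = 3 → d.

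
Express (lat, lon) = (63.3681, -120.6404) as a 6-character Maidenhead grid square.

CP93qi

Offset from 180°W / 90°S: lon 59.3596°, lat 153.3681°.
Field: lon ⌊59.3596/20⌋ = 2 → C; lat ⌊153.3681/10⌋ = 15 → P.
Square: lon ⌊19.3596/2⌋ = 9; lat ⌊3.3681/1⌋ = 3.
Subsquare: lon ⌊1.3596/0.0833333⌋ = 16 → q; lat ⌊0.3681/0.0416667⌋ = 8 → i.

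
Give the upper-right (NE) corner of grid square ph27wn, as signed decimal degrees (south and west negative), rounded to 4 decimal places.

Field P=15, H=7: +15·20° lon, +7·10° lat → SW at lon 120°, lat -20°.
Square 2, 7: +2·2° lon, +7·1° lat → SW at lon 124°, lat -13°.
Subsquare w=22, n=13: +22·0.0833333° lon, +13·0.0416667° lat → SW at lon 125.833°, lat -12.4583°.
Cell spans 0.0833333° lon × 0.0416667° lat. NE corner is SW corner plus one full cell.
latitude -12.4167, longitude 125.9167.

-12.4167, 125.9167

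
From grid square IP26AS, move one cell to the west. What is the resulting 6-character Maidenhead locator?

Longitude subsquare a = 0; −1 → -1, wraps to 23 = x, carry into square.
Longitude square 2; −1 → 1.
The latitude characters are unchanged.

IP16xs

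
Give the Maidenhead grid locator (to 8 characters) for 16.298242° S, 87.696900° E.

NH33uq38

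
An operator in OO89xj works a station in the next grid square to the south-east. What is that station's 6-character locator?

OO99ai

Longitude subsquare x = 23; +1 → 24, wraps to 0 = a, carry into square.
Longitude square 8; +1 → 9.
Latitude subsquare j = 9; −1 → 8 = i.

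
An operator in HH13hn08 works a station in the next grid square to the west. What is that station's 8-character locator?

HH13gn98

Longitude extended square 0; −1 → -1, wraps to 9, carry into subsquare.
Longitude subsquare h = 7; −1 → 6 = g.
The latitude characters are unchanged.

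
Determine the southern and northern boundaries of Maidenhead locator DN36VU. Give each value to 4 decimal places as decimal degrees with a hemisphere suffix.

46.8333° N, 46.8750° N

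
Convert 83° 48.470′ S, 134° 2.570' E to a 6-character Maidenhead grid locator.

Add 180° to longitude and 90° to latitude: 314.0428, 6.1922.
Field: 314.0428/20 → 15 → P, 6.1922/10 → 0 → A; chars PA.
Square: 14.0428/2 → 7, 6.1922/1 → 6; chars 76.
Subsquare: 0.0428/0.0833333 → 0 → a, 0.1922/0.0416667 → 4 → e; chars ae.

PA76ae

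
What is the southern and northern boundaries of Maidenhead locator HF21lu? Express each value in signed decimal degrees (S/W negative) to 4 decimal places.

Field H=7, F=5: +7·20° lon, +5·10° lat → SW at lon -40°, lat -40°.
Square 2, 1: +2·2° lon, +1·1° lat → SW at lon -36°, lat -39°.
Subsquare l=11, u=20: +11·0.0833333° lon, +20·0.0416667° lat → SW at lon -35.0833°, lat -38.1667°.
Cell spans 0.0833333° lon × 0.0416667° lat.
south -38.1667, north -38.1250.

-38.1667, -38.1250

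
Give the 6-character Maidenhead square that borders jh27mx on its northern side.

JH28ma

Latitude subsquare x = 23; +1 → 24, wraps to 0 = a, carry into square.
Latitude square 7; +1 → 8.
The longitude characters are unchanged.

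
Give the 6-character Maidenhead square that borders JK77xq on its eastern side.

JK87aq

Longitude subsquare x = 23; +1 → 24, wraps to 0 = a, carry into square.
Longitude square 7; +1 → 8.
The latitude characters are unchanged.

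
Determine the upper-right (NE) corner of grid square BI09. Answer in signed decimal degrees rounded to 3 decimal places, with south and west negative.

0.000, -158.000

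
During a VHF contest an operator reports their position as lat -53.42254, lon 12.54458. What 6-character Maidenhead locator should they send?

Add 180° to longitude and 90° to latitude: 192.5446, 36.5775.
Field: lon ⌊192.5446/20⌋ = 9 → J; lat ⌊36.5775/10⌋ = 3 → D.
Square: lon ⌊12.5446/2⌋ = 6; lat ⌊6.5775/1⌋ = 6.
Subsquare: lon ⌊0.5446/0.0833333⌋ = 6 → g; lat ⌊0.5775/0.0416667⌋ = 13 → n.

JD66gn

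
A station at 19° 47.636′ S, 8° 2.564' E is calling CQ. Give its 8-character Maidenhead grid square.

JH40ae59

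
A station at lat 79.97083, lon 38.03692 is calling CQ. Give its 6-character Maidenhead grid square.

KQ99ax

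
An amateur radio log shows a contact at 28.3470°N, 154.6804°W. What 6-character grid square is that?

Shift to the Maidenhead origin (180°W, 90°S): lon 25.3196, lat 118.3470.
Field: 25.3196/20 → 1 → B, 118.3470/10 → 11 → L; chars BL.
Square: 5.3196/2 → 2, 8.3470/1 → 8; chars 28.
Subsquare: 1.3196/0.0833333 → 15 → p, 0.3470/0.0416667 → 8 → i; chars pi.

BL28pi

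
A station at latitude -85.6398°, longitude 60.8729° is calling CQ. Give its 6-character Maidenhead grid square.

MA04ki

Add 180° to longitude and 90° to latitude: 240.8729, 4.3602.
Field (20°×10°, letters A–R): 240.8729/20 → 12 → M, 4.3602/10 → 0 → A; chars MA.
Square (2°×1°, digits 0–9): 0.8729/2 → 0, 4.3602/1 → 4; chars 04.
Subsquare (5′×2.5′, letters a–x): 0.8729/0.0833333 → 10 → k, 0.3602/0.0416667 → 8 → i; chars ki.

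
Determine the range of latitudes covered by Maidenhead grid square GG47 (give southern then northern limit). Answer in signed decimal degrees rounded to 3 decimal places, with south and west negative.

-23.000, -22.000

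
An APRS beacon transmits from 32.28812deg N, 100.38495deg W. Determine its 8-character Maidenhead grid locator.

DM92tg39

Shift to the Maidenhead origin (180°W, 90°S): lon 79.61505, lat 122.28812.
Field: lon ⌊79.61505/20⌋ = 3 → D; lat ⌊122.28812/10⌋ = 12 → M.
Square: lon ⌊19.61505/2⌋ = 9; lat ⌊2.28812/1⌋ = 2.
Subsquare: lon ⌊1.61505/0.0833333⌋ = 19 → t; lat ⌊0.28812/0.0416667⌋ = 6 → g.
Extended square: lon ⌊0.03172/0.00833333⌋ = 3; lat ⌊0.03812/0.00416667⌋ = 9.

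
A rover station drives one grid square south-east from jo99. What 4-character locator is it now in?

KO08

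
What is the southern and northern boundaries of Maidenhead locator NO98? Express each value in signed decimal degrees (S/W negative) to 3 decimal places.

Field N=13, O=14: +13·20° lon, +14·10° lat → SW at lon 80°, lat 50°.
Square 9, 8: +9·2° lon, +8·1° lat → SW at lon 98°, lat 58°.
Cell spans 2° lon × 1° lat.
south 58.000, north 59.000.

58.000, 59.000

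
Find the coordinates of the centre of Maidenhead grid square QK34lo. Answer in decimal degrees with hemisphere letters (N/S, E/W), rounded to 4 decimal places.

14.6042° N, 146.9583° E

Field Q=16, K=10: +16·20° lon, +10·10° lat → SW at lon 140°, lat 10°.
Square 3, 4: +3·2° lon, +4·1° lat → SW at lon 146°, lat 14°.
Subsquare l=11, o=14: +11·0.0833333° lon, +14·0.0416667° lat → SW at lon 146.917°, lat 14.5833°.
Cell spans 0.0833333° lon × 0.0416667° lat. Centre is SW corner plus half of each.
latitude 14.6042° N, longitude 146.9583° E.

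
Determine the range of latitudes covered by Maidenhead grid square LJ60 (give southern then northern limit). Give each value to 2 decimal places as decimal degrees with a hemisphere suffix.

Field L=11, J=9: +11·20° lon, +9·10° lat → SW at lon 40°, lat 0°.
Square 6, 0: +6·2° lon, +0·1° lat → SW at lon 52°, lat 0°.
Cell spans 2° lon × 1° lat.
south 0.00° N, north 1.00° N.

0.00° N, 1.00° N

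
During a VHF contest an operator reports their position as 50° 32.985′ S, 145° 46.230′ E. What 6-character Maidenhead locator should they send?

QD29vk

Add 180° to longitude and 90° to latitude: 325.7705, 39.4502.
Field (20°×10°, letters A–R): lon ⌊325.7705/20⌋ = 16 → Q; lat ⌊39.4502/10⌋ = 3 → D.
Square (2°×1°, digits 0–9): lon ⌊5.7705/2⌋ = 2; lat ⌊9.4502/1⌋ = 9.
Subsquare (5′×2.5′, letters a–x): lon ⌊1.7705/0.0833333⌋ = 21 → v; lat ⌊0.4502/0.0416667⌋ = 10 → k.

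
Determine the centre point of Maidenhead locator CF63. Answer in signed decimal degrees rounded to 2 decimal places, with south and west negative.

-36.50, -127.00

Field C=2, F=5: +2·20° lon, +5·10° lat → SW at lon -140°, lat -40°.
Square 6, 3: +6·2° lon, +3·1° lat → SW at lon -128°, lat -37°.
Cell spans 2° lon × 1° lat. Centre is SW corner plus half of each.
latitude -36.50, longitude -127.00.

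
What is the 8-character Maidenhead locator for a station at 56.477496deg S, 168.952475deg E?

RD43lm45

Add 180° to longitude and 90° to latitude: 348.95247, 33.52250.
Field: lon ⌊348.95247/20⌋ = 17 → R; lat ⌊33.52250/10⌋ = 3 → D.
Square: lon ⌊8.95247/2⌋ = 4; lat ⌊3.52250/1⌋ = 3.
Subsquare: lon ⌊0.95247/0.0833333⌋ = 11 → l; lat ⌊0.52250/0.0416667⌋ = 12 → m.
Extended square: lon ⌊0.03581/0.00833333⌋ = 4; lat ⌊0.02250/0.00416667⌋ = 5.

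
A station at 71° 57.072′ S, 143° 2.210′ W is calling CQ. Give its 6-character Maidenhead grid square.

BB88lb

Offset from 180°W / 90°S: lon 36.9632°, lat 18.0488°.
Field: 36.9632/20 → 1 → B, 18.0488/10 → 1 → B; chars BB.
Square: 16.9632/2 → 8, 8.0488/1 → 8; chars 88.
Subsquare: 0.9632/0.0833333 → 11 → l, 0.0488/0.0416667 → 1 → b; chars lb.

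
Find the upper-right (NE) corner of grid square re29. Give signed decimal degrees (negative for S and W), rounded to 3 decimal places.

-40.000, 166.000

Field R=17, E=4: +17·20° lon, +4·10° lat → SW at lon 160°, lat -50°.
Square 2, 9: +2·2° lon, +9·1° lat → SW at lon 164°, lat -41°.
Cell spans 2° lon × 1° lat. NE corner is SW corner plus one full cell.
latitude -40.000, longitude 166.000.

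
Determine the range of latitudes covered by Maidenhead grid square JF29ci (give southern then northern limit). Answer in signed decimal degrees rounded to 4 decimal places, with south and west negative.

-30.6667, -30.6250

Field J=9, F=5: +9·20° lon, +5·10° lat → SW at lon 0°, lat -40°.
Square 2, 9: +2·2° lon, +9·1° lat → SW at lon 4°, lat -31°.
Subsquare c=2, i=8: +2·0.0833333° lon, +8·0.0416667° lat → SW at lon 4.16667°, lat -30.6667°.
Cell spans 0.0833333° lon × 0.0416667° lat.
south -30.6667, north -30.6250.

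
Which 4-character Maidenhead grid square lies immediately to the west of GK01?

Longitude square 0; −1 → -1, wraps to 9, carry into field.
Longitude field G = 6; −1 → 5 = F.
The latitude characters are unchanged.

FK91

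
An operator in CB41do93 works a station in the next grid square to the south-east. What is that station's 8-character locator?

CB41eo02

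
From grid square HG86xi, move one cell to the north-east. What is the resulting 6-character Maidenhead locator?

Longitude subsquare x = 23; +1 → 24, wraps to 0 = a, carry into square.
Longitude square 8; +1 → 9.
Latitude subsquare i = 8; +1 → 9 = j.

HG96aj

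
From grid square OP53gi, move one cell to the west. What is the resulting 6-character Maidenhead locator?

OP53fi

Longitude subsquare g = 6; −1 → 5 = f.
The latitude characters are unchanged.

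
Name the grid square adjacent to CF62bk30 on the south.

Latitude extended square 0; −1 → -1, wraps to 9, carry into subsquare.
Latitude subsquare k = 10; −1 → 9 = j.
The longitude characters are unchanged.

CF62bj39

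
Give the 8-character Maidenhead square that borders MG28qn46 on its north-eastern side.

MG28qn57

Longitude extended square 4; +1 → 5.
Latitude extended square 6; +1 → 7.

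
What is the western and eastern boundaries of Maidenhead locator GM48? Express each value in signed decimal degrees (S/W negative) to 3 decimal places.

Field G=6, M=12: +6·20° lon, +12·10° lat → SW at lon -60°, lat 30°.
Square 4, 8: +4·2° lon, +8·1° lat → SW at lon -52°, lat 38°.
Cell spans 2° lon × 1° lat.
west -52.000, east -50.000.

-52.000, -50.000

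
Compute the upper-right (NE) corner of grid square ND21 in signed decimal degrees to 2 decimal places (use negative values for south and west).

Field N=13, D=3: +13·20° lon, +3·10° lat → SW at lon 80°, lat -60°.
Square 2, 1: +2·2° lon, +1·1° lat → SW at lon 84°, lat -59°.
Cell spans 2° lon × 1° lat. NE corner is SW corner plus one full cell.
latitude -58.00, longitude 86.00.

-58.00, 86.00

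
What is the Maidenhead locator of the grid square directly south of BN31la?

Latitude subsquare a = 0; −1 → -1, wraps to 23 = x, carry into square.
Latitude square 1; −1 → 0.
The longitude characters are unchanged.

BN30lx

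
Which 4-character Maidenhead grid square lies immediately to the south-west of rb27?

RB16

Longitude square 2; −1 → 1.
Latitude square 7; −1 → 6.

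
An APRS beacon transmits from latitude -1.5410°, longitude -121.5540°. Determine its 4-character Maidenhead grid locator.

Add 180° to longitude and 90° to latitude: 58.45, 88.46.
Field: 58.45/20 → 2 → C, 88.46/10 → 8 → I; chars CI.
Square: 18.45/2 → 9, 8.46/1 → 8; chars 98.

CI98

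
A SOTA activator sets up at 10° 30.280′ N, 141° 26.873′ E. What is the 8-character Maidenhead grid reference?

QK00rm31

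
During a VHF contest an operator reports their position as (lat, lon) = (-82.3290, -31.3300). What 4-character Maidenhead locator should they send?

Shift to the Maidenhead origin (180°W, 90°S): lon 148.67, lat 7.67.
Field: lon ⌊148.67/20⌋ = 7 → H; lat ⌊7.67/10⌋ = 0 → A.
Square: lon ⌊8.67/2⌋ = 4; lat ⌊7.67/1⌋ = 7.

HA47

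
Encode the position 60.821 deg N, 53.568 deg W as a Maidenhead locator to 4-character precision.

Offset from 180°W / 90°S: lon 126.43°, lat 150.82°.
Field: 126.43/20 → 6 → G, 150.82/10 → 15 → P; chars GP.
Square: 6.43/2 → 3, 0.82/1 → 0; chars 30.

GP30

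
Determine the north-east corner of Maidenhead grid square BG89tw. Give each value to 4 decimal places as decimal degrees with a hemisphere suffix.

Field B=1, G=6: +1·20° lon, +6·10° lat → SW at lon -160°, lat -30°.
Square 8, 9: +8·2° lon, +9·1° lat → SW at lon -144°, lat -21°.
Subsquare t=19, w=22: +19·0.0833333° lon, +22·0.0416667° lat → SW at lon -142.417°, lat -20.0833°.
Cell spans 0.0833333° lon × 0.0416667° lat. NE corner is SW corner plus one full cell.
latitude 20.0417° S, longitude 142.3333° W.

20.0417° S, 142.3333° W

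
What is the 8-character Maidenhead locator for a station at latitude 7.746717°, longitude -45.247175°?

GJ77jr09

Offset from 180°W / 90°S: lon 134.75283°, lat 97.74672°.
Field: lon ⌊134.75283/20⌋ = 6 → G; lat ⌊97.74672/10⌋ = 9 → J.
Square: lon ⌊14.75283/2⌋ = 7; lat ⌊7.74672/1⌋ = 7.
Subsquare: lon ⌊0.75283/0.0833333⌋ = 9 → j; lat ⌊0.74672/0.0416667⌋ = 17 → r.
Extended square: lon ⌊0.00283/0.00833333⌋ = 0; lat ⌊0.03838/0.00416667⌋ = 9.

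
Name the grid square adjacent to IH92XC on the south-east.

Longitude subsquare x = 23; +1 → 24, wraps to 0 = a, carry into square.
Longitude square 9; +1 → 10, wraps to 0, carry into field.
Longitude field I = 8; +1 → 9 = J.
Latitude subsquare c = 2; −1 → 1 = b.

JH02ab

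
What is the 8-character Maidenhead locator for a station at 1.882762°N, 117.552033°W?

Offset from 180°W / 90°S: lon 62.44797°, lat 91.88276°.
Field (20°×10°, letters A–R): lon ⌊62.44797/20⌋ = 3 → D; lat ⌊91.88276/10⌋ = 9 → J.
Square (2°×1°, digits 0–9): lon ⌊2.44797/2⌋ = 1; lat ⌊1.88276/1⌋ = 1.
Subsquare (5′×2.5′, letters a–x): lon ⌊0.44797/0.0833333⌋ = 5 → f; lat ⌊0.88276/0.0416667⌋ = 21 → v.
Extended square (30″×15″, digits 0–9): lon ⌊0.03130/0.00833333⌋ = 3; lat ⌊0.00776/0.00416667⌋ = 1.

DJ11fv31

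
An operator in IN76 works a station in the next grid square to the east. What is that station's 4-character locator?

Longitude square 7; +1 → 8.
The latitude characters are unchanged.

IN86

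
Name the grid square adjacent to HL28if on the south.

Latitude subsquare f = 5; −1 → 4 = e.
The longitude characters are unchanged.

HL28ie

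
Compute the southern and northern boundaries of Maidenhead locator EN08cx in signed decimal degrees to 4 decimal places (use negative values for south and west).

Field E=4, N=13: +4·20° lon, +13·10° lat → SW at lon -100°, lat 40°.
Square 0, 8: +0·2° lon, +8·1° lat → SW at lon -100°, lat 48°.
Subsquare c=2, x=23: +2·0.0833333° lon, +23·0.0416667° lat → SW at lon -99.8333°, lat 48.9583°.
Cell spans 0.0833333° lon × 0.0416667° lat.
south 48.9583, north 49.0000.

48.9583, 49.0000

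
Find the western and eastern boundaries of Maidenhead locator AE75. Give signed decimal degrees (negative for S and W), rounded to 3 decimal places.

Field A=0, E=4: +0·20° lon, +4·10° lat → SW at lon -180°, lat -50°.
Square 7, 5: +7·2° lon, +5·1° lat → SW at lon -166°, lat -45°.
Cell spans 2° lon × 1° lat.
west -166.000, east -164.000.

-166.000, -164.000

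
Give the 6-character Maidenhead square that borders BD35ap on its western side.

Longitude subsquare a = 0; −1 → -1, wraps to 23 = x, carry into square.
Longitude square 3; −1 → 2.
The latitude characters are unchanged.

BD25xp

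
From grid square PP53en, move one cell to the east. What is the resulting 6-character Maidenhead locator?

PP53fn

Longitude subsquare e = 4; +1 → 5 = f.
The latitude characters are unchanged.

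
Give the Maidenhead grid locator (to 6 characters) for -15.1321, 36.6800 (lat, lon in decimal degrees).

Shift to the Maidenhead origin (180°W, 90°S): lon 216.6800, lat 74.8679.
Field: 216.6800/20 → 10 → K, 74.8679/10 → 7 → H; chars KH.
Square: 16.6800/2 → 8, 4.8679/1 → 4; chars 84.
Subsquare: 0.6800/0.0833333 → 8 → i, 0.8679/0.0416667 → 20 → u; chars iu.

KH84iu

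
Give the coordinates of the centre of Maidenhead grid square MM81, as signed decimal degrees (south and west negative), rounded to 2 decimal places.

31.50, 77.00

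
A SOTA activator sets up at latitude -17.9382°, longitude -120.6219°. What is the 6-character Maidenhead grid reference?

CH92qb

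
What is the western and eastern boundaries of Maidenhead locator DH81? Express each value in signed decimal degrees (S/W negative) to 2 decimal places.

-104.00, -102.00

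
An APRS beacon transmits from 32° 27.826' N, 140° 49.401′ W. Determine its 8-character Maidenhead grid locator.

BM92ol11

Add 180° to longitude and 90° to latitude: 39.17665, 122.46377.
Field: lon ⌊39.17665/20⌋ = 1 → B; lat ⌊122.46377/10⌋ = 12 → M.
Square: lon ⌊19.17665/2⌋ = 9; lat ⌊2.46377/1⌋ = 2.
Subsquare: lon ⌊1.17665/0.0833333⌋ = 14 → o; lat ⌊0.46377/0.0416667⌋ = 11 → l.
Extended square: lon ⌊0.00998/0.00833333⌋ = 1; lat ⌊0.00543/0.00416667⌋ = 1.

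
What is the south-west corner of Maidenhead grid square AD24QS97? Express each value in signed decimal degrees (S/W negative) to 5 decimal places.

-55.22083, -174.59167

Field A=0, D=3: +0·20° lon, +3·10° lat → SW at lon -180°, lat -60°.
Square 2, 4: +2·2° lon, +4·1° lat → SW at lon -176°, lat -56°.
Subsquare q=16, s=18: +16·0.0833333° lon, +18·0.0416667° lat → SW at lon -174.667°, lat -55.25°.
Extended square 9, 7: +9·0.00833333° lon, +7·0.00416667° lat → SW at lon -174.592°, lat -55.2208°.
latitude -55.22083, longitude -174.59167.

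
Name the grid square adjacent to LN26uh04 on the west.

LN26th94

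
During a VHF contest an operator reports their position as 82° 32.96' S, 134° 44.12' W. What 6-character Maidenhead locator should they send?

CA27pk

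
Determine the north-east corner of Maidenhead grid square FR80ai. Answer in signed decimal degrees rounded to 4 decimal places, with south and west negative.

80.3750, -63.9167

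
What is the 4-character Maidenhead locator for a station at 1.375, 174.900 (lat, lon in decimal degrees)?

RJ71

Add 180° to longitude and 90° to latitude: 354.90, 91.38.
Field (20°×10°, letters A–R): lon ⌊354.90/20⌋ = 17 → R; lat ⌊91.38/10⌋ = 9 → J.
Square (2°×1°, digits 0–9): lon ⌊14.90/2⌋ = 7; lat ⌊1.38/1⌋ = 1.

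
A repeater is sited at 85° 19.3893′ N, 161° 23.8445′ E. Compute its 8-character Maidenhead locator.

Shift to the Maidenhead origin (180°W, 90°S): lon 341.39741, lat 175.32315.
Field: lon ⌊341.39741/20⌋ = 17 → R; lat ⌊175.32315/10⌋ = 17 → R.
Square: lon ⌊1.39741/2⌋ = 0; lat ⌊5.32315/1⌋ = 5.
Subsquare: lon ⌊1.39741/0.0833333⌋ = 16 → q; lat ⌊0.32315/0.0416667⌋ = 7 → h.
Extended square: lon ⌊0.06408/0.00833333⌋ = 7; lat ⌊0.03149/0.00416667⌋ = 7.

RR05qh77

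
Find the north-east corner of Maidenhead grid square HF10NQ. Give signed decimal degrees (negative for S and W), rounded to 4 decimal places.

-39.2917, -36.8333

Field H=7, F=5: +7·20° lon, +5·10° lat → SW at lon -40°, lat -40°.
Square 1, 0: +1·2° lon, +0·1° lat → SW at lon -38°, lat -40°.
Subsquare n=13, q=16: +13·0.0833333° lon, +16·0.0416667° lat → SW at lon -36.9167°, lat -39.3333°.
Cell spans 0.0833333° lon × 0.0416667° lat. NE corner is SW corner plus one full cell.
latitude -39.2917, longitude -36.8333.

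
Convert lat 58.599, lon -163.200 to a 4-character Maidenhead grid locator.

AO88

Add 180° to longitude and 90° to latitude: 16.80, 148.60.
Field: lon ⌊16.80/20⌋ = 0 → A; lat ⌊148.60/10⌋ = 14 → O.
Square: lon ⌊16.80/2⌋ = 8; lat ⌊8.60/1⌋ = 8.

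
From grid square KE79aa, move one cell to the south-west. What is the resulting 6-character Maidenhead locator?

Longitude subsquare a = 0; −1 → -1, wraps to 23 = x, carry into square.
Longitude square 7; −1 → 6.
Latitude subsquare a = 0; −1 → -1, wraps to 23 = x, carry into square.
Latitude square 9; −1 → 8.

KE68xx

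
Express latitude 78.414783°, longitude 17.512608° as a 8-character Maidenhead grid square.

Offset from 180°W / 90°S: lon 197.51261°, lat 168.41478°.
Field: 197.51261/20 → 9 → J, 168.41478/10 → 16 → Q; chars JQ.
Square: 17.51261/2 → 8, 8.41478/1 → 8; chars 88.
Subsquare: 1.51261/0.0833333 → 18 → s, 0.41478/0.0416667 → 9 → j; chars sj.
Extended square: 0.01261/0.00833333 → 1, 0.03978/0.00416667 → 9; chars 19.

JQ88sj19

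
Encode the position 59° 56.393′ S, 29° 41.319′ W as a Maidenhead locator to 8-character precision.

Shift to the Maidenhead origin (180°W, 90°S): lon 150.31135, lat 30.06012.
Field: lon ⌊150.31135/20⌋ = 7 → H; lat ⌊30.06012/10⌋ = 3 → D.
Square: lon ⌊10.31135/2⌋ = 5; lat ⌊0.06012/1⌋ = 0.
Subsquare: lon ⌊0.31135/0.0833333⌋ = 3 → d; lat ⌊0.06012/0.0416667⌋ = 1 → b.
Extended square: lon ⌊0.06135/0.00833333⌋ = 7; lat ⌊0.01845/0.00416667⌋ = 4.

HD50db74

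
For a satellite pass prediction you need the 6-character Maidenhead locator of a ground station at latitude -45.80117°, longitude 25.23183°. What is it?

KE24oe

Shift to the Maidenhead origin (180°W, 90°S): lon 205.2318, lat 44.1988.
Field: lon ⌊205.2318/20⌋ = 10 → K; lat ⌊44.1988/10⌋ = 4 → E.
Square: lon ⌊5.2318/2⌋ = 2; lat ⌊4.1988/1⌋ = 4.
Subsquare: lon ⌊1.2318/0.0833333⌋ = 14 → o; lat ⌊0.1988/0.0416667⌋ = 4 → e.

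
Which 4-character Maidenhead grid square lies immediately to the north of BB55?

BB56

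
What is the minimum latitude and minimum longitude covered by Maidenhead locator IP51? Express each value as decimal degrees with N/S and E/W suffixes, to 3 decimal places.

61.000° N, 10.000° W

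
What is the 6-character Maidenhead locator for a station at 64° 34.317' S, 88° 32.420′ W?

Add 180° to longitude and 90° to latitude: 91.4597, 25.4280.
Field (20°×10°, letters A–R): 91.4597/20 → 4 → E, 25.4280/10 → 2 → C; chars EC.
Square (2°×1°, digits 0–9): 11.4597/2 → 5, 5.4280/1 → 5; chars 55.
Subsquare (5′×2.5′, letters a–x): 1.4597/0.0833333 → 17 → r, 0.4280/0.0416667 → 10 → k; chars rk.

EC55rk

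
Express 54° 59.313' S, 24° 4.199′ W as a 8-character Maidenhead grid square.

HD75xa12

Shift to the Maidenhead origin (180°W, 90°S): lon 155.93002, lat 35.01145.
Field (20°×10°, letters A–R): 155.93002/20 → 7 → H, 35.01145/10 → 3 → D; chars HD.
Square (2°×1°, digits 0–9): 15.93002/2 → 7, 5.01145/1 → 5; chars 75.
Subsquare (5′×2.5′, letters a–x): 1.93002/0.0833333 → 23 → x, 0.01145/0.0416667 → 0 → a; chars xa.
Extended square (30″×15″, digits 0–9): 0.01335/0.00833333 → 1, 0.01145/0.00416667 → 2; chars 12.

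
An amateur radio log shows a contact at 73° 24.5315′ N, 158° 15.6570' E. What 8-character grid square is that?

QQ93dj18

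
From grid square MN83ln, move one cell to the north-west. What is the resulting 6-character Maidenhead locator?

Longitude subsquare l = 11; −1 → 10 = k.
Latitude subsquare n = 13; +1 → 14 = o.

MN83ko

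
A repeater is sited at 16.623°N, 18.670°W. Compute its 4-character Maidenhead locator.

IK06

Add 180° to longitude and 90° to latitude: 161.33, 106.62.
Field (20°×10°, letters A–R): lon ⌊161.33/20⌋ = 8 → I; lat ⌊106.62/10⌋ = 10 → K.
Square (2°×1°, digits 0–9): lon ⌊1.33/2⌋ = 0; lat ⌊6.62/1⌋ = 6.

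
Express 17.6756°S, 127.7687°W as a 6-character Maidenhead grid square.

Offset from 180°W / 90°S: lon 52.2313°, lat 72.3244°.
Field: 52.2313/20 → 2 → C, 72.3244/10 → 7 → H; chars CH.
Square: 12.2313/2 → 6, 2.3244/1 → 2; chars 62.
Subsquare: 0.2313/0.0833333 → 2 → c, 0.3244/0.0416667 → 7 → h; chars ch.

CH62ch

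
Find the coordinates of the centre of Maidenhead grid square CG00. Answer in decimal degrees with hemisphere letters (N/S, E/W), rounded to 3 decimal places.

29.500° S, 139.000° W

Field C=2, G=6: +2·20° lon, +6·10° lat → SW at lon -140°, lat -30°.
Square 0, 0: +0·2° lon, +0·1° lat → SW at lon -140°, lat -30°.
Cell spans 2° lon × 1° lat. Centre is SW corner plus half of each.
latitude 29.500° S, longitude 139.000° W.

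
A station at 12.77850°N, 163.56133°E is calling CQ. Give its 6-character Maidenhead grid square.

RK12ss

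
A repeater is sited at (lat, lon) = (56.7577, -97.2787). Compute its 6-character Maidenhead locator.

EO16is

Add 180° to longitude and 90° to latitude: 82.7213, 146.7577.
Field: lon ⌊82.7213/20⌋ = 4 → E; lat ⌊146.7577/10⌋ = 14 → O.
Square: lon ⌊2.7213/2⌋ = 1; lat ⌊6.7577/1⌋ = 6.
Subsquare: lon ⌊0.7213/0.0833333⌋ = 8 → i; lat ⌊0.7577/0.0416667⌋ = 18 → s.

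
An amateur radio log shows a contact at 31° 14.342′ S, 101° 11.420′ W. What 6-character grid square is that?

DF98js

Add 180° to longitude and 90° to latitude: 78.8097, 58.7610.
Field: 78.8097/20 → 3 → D, 58.7610/10 → 5 → F; chars DF.
Square: 18.8097/2 → 9, 8.7610/1 → 8; chars 98.
Subsquare: 0.8097/0.0833333 → 9 → j, 0.7610/0.0416667 → 18 → s; chars js.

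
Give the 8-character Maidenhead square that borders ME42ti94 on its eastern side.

Longitude extended square 9; +1 → 10, wraps to 0, carry into subsquare.
Longitude subsquare t = 19; +1 → 20 = u.
The latitude characters are unchanged.

ME42ui04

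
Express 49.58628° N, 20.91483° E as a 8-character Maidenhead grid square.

KN09ko90

Shift to the Maidenhead origin (180°W, 90°S): lon 200.91483, lat 139.58628.
Field: lon ⌊200.91483/20⌋ = 10 → K; lat ⌊139.58628/10⌋ = 13 → N.
Square: lon ⌊0.91483/2⌋ = 0; lat ⌊9.58628/1⌋ = 9.
Subsquare: lon ⌊0.91483/0.0833333⌋ = 10 → k; lat ⌊0.58628/0.0416667⌋ = 14 → o.
Extended square: lon ⌊0.08150/0.00833333⌋ = 9; lat ⌊0.00295/0.00416667⌋ = 0.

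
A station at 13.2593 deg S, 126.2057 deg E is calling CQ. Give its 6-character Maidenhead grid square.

PH36cr

Shift to the Maidenhead origin (180°W, 90°S): lon 306.2057, lat 76.7407.
Field: lon ⌊306.2057/20⌋ = 15 → P; lat ⌊76.7407/10⌋ = 7 → H.
Square: lon ⌊6.2057/2⌋ = 3; lat ⌊6.7407/1⌋ = 6.
Subsquare: lon ⌊0.2057/0.0833333⌋ = 2 → c; lat ⌊0.7407/0.0416667⌋ = 17 → r.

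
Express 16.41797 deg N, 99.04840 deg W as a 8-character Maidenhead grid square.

Shift to the Maidenhead origin (180°W, 90°S): lon 80.95160, lat 106.41797.
Field: lon ⌊80.95160/20⌋ = 4 → E; lat ⌊106.41797/10⌋ = 10 → K.
Square: lon ⌊0.95160/2⌋ = 0; lat ⌊6.41797/1⌋ = 6.
Subsquare: lon ⌊0.95160/0.0833333⌋ = 11 → l; lat ⌊0.41797/0.0416667⌋ = 10 → k.
Extended square: lon ⌊0.03493/0.00833333⌋ = 4; lat ⌊0.00130/0.00416667⌋ = 0.

EK06lk40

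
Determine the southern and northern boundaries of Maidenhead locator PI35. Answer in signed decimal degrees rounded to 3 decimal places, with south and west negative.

Field P=15, I=8: +15·20° lon, +8·10° lat → SW at lon 120°, lat -10°.
Square 3, 5: +3·2° lon, +5·1° lat → SW at lon 126°, lat -5°.
Cell spans 2° lon × 1° lat.
south -5.000, north -4.000.

-5.000, -4.000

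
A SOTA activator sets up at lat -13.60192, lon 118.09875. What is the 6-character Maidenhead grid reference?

Shift to the Maidenhead origin (180°W, 90°S): lon 298.0987, lat 76.3981.
Field (20°×10°, letters A–R): lon ⌊298.0987/20⌋ = 14 → O; lat ⌊76.3981/10⌋ = 7 → H.
Square (2°×1°, digits 0–9): lon ⌊18.0987/2⌋ = 9; lat ⌊6.3981/1⌋ = 6.
Subsquare (5′×2.5′, letters a–x): lon ⌊0.0987/0.0833333⌋ = 1 → b; lat ⌊0.3981/0.0416667⌋ = 9 → j.

OH96bj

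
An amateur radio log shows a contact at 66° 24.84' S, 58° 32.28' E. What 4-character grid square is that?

LC93

Shift to the Maidenhead origin (180°W, 90°S): lon 238.54, lat 23.59.
Field (20°×10°, letters A–R): 238.54/20 → 11 → L, 23.59/10 → 2 → C; chars LC.
Square (2°×1°, digits 0–9): 18.54/2 → 9, 3.59/1 → 3; chars 93.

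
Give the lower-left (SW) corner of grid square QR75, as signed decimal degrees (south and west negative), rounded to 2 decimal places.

85.00, 154.00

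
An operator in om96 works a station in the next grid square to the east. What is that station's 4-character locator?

PM06

Longitude square 9; +1 → 10, wraps to 0, carry into field.
Longitude field O = 14; +1 → 15 = P.
The latitude characters are unchanged.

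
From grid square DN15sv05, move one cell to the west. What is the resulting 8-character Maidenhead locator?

Longitude extended square 0; −1 → -1, wraps to 9, carry into subsquare.
Longitude subsquare s = 18; −1 → 17 = r.
The latitude characters are unchanged.

DN15rv95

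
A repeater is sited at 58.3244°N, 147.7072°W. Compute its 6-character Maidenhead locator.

Shift to the Maidenhead origin (180°W, 90°S): lon 32.2928, lat 148.3244.
Field (20°×10°, letters A–R): 32.2928/20 → 1 → B, 148.3244/10 → 14 → O; chars BO.
Square (2°×1°, digits 0–9): 12.2928/2 → 6, 8.3244/1 → 8; chars 68.
Subsquare (5′×2.5′, letters a–x): 0.2928/0.0833333 → 3 → d, 0.3244/0.0416667 → 7 → h; chars dh.

BO68dh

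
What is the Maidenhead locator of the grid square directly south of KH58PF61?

KH58pf60

Latitude extended square 1; −1 → 0.
The longitude characters are unchanged.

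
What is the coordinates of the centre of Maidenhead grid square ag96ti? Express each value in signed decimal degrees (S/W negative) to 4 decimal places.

Field A=0, G=6: +0·20° lon, +6·10° lat → SW at lon -180°, lat -30°.
Square 9, 6: +9·2° lon, +6·1° lat → SW at lon -162°, lat -24°.
Subsquare t=19, i=8: +19·0.0833333° lon, +8·0.0416667° lat → SW at lon -160.417°, lat -23.6667°.
Cell spans 0.0833333° lon × 0.0416667° lat. Centre is SW corner plus half of each.
latitude -23.6458, longitude -160.3750.

-23.6458, -160.3750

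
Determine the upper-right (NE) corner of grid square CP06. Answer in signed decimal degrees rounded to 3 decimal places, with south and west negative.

Field C=2, P=15: +2·20° lon, +15·10° lat → SW at lon -140°, lat 60°.
Square 0, 6: +0·2° lon, +6·1° lat → SW at lon -140°, lat 66°.
Cell spans 2° lon × 1° lat. NE corner is SW corner plus one full cell.
latitude 67.000, longitude -138.000.

67.000, -138.000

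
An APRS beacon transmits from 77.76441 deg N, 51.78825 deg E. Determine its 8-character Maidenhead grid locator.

LQ57vs43

Offset from 180°W / 90°S: lon 231.78825°, lat 167.76441°.
Field (20°×10°, letters A–R): 231.78825/20 → 11 → L, 167.76441/10 → 16 → Q; chars LQ.
Square (2°×1°, digits 0–9): 11.78825/2 → 5, 7.76441/1 → 7; chars 57.
Subsquare (5′×2.5′, letters a–x): 1.78825/0.0833333 → 21 → v, 0.76441/0.0416667 → 18 → s; chars vs.
Extended square (30″×15″, digits 0–9): 0.03825/0.00833333 → 4, 0.01441/0.00416667 → 3; chars 43.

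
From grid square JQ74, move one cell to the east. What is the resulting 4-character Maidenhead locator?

JQ84

Longitude square 7; +1 → 8.
The latitude characters are unchanged.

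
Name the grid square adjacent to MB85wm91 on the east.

MB85xm01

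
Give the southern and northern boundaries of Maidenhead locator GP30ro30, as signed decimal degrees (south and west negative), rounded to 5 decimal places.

60.58333, 60.58750

Field G=6, P=15: +6·20° lon, +15·10° lat → SW at lon -60°, lat 60°.
Square 3, 0: +3·2° lon, +0·1° lat → SW at lon -54°, lat 60°.
Subsquare r=17, o=14: +17·0.0833333° lon, +14·0.0416667° lat → SW at lon -52.5833°, lat 60.5833°.
Extended square 3, 0: +3·0.00833333° lon, +0·0.00416667° lat → SW at lon -52.5583°, lat 60.5833°.
Cell spans 0.00833333° lon × 0.00416667° lat.
south 60.58333, north 60.58750.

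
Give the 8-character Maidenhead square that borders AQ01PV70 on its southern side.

AQ01pu79

Latitude extended square 0; −1 → -1, wraps to 9, carry into subsquare.
Latitude subsquare v = 21; −1 → 20 = u.
The longitude characters are unchanged.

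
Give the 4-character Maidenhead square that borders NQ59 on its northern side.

NR50

Latitude square 9; +1 → 10, wraps to 0, carry into field.
Latitude field Q = 16; +1 → 17 = R.
The longitude characters are unchanged.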